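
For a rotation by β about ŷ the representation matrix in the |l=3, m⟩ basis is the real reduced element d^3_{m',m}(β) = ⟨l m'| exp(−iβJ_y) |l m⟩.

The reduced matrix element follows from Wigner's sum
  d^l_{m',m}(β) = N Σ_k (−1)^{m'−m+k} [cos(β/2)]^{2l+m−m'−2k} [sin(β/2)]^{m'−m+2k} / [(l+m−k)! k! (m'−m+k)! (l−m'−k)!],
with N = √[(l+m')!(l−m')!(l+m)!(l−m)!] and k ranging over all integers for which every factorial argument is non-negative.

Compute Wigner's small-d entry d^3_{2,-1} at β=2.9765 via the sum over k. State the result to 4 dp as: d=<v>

d^3_{2,-1}(β=2.9765) via Wigner's sum:
Half-angle: c=0.082453, s=0.996595. N=√(120·1·2·24)=75.894664
Admissible k: 0..1 (factorial args all ≥0)
  k=0: (−1)^3·75.8947/(12)·0.0825^3·0.9966^3 = -0.003509
  k=1: (−1)^4·75.8947/(24)·0.0825^1·0.9966^5 = +0.256329
d^3_{2,-1}(2.9765) = -0.003509 +0.256329 = +0.252820

d=0.2528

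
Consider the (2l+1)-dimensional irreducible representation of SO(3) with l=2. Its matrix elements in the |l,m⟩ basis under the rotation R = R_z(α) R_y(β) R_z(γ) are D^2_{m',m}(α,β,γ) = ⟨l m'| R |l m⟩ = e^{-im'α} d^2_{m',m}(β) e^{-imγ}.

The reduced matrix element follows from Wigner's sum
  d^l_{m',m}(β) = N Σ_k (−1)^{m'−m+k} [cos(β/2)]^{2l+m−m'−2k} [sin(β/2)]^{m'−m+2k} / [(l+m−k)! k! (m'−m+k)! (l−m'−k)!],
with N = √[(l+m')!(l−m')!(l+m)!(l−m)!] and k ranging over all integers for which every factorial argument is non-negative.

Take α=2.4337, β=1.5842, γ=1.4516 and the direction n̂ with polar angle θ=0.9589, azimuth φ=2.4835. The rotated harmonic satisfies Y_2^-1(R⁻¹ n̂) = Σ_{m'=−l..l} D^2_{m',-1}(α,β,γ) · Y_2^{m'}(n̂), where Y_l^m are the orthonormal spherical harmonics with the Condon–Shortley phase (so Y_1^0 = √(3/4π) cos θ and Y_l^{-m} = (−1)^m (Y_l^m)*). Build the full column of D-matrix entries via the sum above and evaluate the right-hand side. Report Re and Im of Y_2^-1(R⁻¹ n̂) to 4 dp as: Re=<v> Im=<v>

Need the full column D^2_{m',-1} for m'=−2..2 at α=2.4337, β=1.5842, γ=1.4516.
cos(β/2)=0.702352, sin(β/2)=0.711830
d^2_{-2,-1}: single k=1 term ⇒ +0.493254;  D = +0.492938+0.017662i
d^2_{-1,-1}: k∈[0..1] ⇒ +0.243343 -0.749865 = -0.506522;  D = +0.372782+0.342926i
d^2_{0,-1}: k∈[0..1] ⇒ -0.604110 +0.620524 = +0.016414;  D = +0.001952+0.016298i
d^2_{1,-1}: k∈[0..1] ⇒ +0.749865 -0.256747 = +0.493119;  D = +0.273818-0.410110i
d^2_{2,-1}: single k=0 term ⇒ -0.506656;  D = +0.487728-0.137194i
Y_2^{m'}(θ=0.9589,φ=2.4835) and Σ D·Y over m':
  (+0.4929+0.0177i)·(+0.0652+0.2505i)  (+0.3728+0.3429i)·(-0.2874-0.2222i)  (+0.0020+0.0163i)·(-0.0032+0.0000i)  (+0.2738-0.4101i)·(+0.2874-0.2222i)  (+0.4877-0.1372i)·(+0.0652-0.2505i)
Y_2^-1(R⁻¹ n̂) = -0.018233-0.366607i

Re=-0.0182 Im=-0.3666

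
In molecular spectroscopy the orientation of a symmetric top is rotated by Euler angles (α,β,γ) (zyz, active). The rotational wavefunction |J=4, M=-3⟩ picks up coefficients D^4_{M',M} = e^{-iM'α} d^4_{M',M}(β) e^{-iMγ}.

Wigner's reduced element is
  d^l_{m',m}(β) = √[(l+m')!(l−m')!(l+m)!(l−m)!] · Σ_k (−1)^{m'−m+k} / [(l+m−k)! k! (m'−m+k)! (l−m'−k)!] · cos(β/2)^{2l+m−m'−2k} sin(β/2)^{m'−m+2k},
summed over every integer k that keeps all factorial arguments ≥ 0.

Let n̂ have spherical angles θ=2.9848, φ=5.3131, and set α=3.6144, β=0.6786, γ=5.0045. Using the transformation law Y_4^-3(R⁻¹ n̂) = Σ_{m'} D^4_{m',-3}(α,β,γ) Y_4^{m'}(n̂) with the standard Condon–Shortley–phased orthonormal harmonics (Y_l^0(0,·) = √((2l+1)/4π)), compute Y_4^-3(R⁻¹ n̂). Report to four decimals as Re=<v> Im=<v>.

Need the full column D^4_{m',-3} for m'=−4..4 at α=3.6144, β=0.6786, γ=5.0045.
cos(β/2)=0.942988, sin(β/2)=0.332827
d^4_{-4,-3}: single k=1 term ⇒ +0.624175;  D = -0.228055-0.581021i
d^4_{-3,-3}: k∈[0..1] ⇒ +0.625243 -0.545220 = +0.080023;  D = +0.059952+0.053004i
d^4_{-2,-3}: k∈[0..1] ⇒ -0.825706 +0.308583 = -0.517123;  D = +0.500899+0.128515i
d^4_{-1,-3}: k∈[0..1] ⇒ +0.618222 -0.128357 = +0.489865;  D = +0.477880-0.107695i
d^4_{0,-3}: k∈[0..1] ⇒ -0.325275 +0.040521 = -0.284754;  D = +0.218804-0.182235i
d^4_{1,-3}: k∈[0..1] ⇒ +0.128357 -0.009594 = +0.118763;  D = +0.046634-0.109224i
d^4_{2,-3}: k∈[0..1] ⇒ -0.038441 +0.001596 = -0.036845;  D = -0.002551-0.036757i
d^4_{3,-3}: k∈[0..1] ⇒ +0.008461 -0.000151 = +0.008310;  D = -0.004288-0.007119i
d^4_{4,-3}: single k=0 term ⇒ -0.001207;  D = -0.001025-0.000637i
Y_4^{m'}(θ=2.9848,φ=5.3131) and Σ D·Y over m':
  (-0.2281-0.5810i)·(-0.0002-0.0002i)  (+0.0600+0.0530i)·(+0.0046-0.0011i)  (+0.5009+0.1285i)·(-0.0172+0.0443i)  (+0.4779-0.1077i)·(-0.1579-0.2305i)  (+0.2188-0.1822i)·(+0.7453+0.0000i)  (+0.0466-0.1092i)·(+0.1579-0.2305i)  (-0.0026-0.0368i)·(-0.0172-0.0443i)  (-0.0043-0.0071i)·(-0.0046-0.0011i)  (-0.0010-0.0006i)·(-0.0002+0.0002i)
Y_4^-3(R⁻¹ n̂) = +0.029372-0.235845i

Re=0.0294 Im=-0.2358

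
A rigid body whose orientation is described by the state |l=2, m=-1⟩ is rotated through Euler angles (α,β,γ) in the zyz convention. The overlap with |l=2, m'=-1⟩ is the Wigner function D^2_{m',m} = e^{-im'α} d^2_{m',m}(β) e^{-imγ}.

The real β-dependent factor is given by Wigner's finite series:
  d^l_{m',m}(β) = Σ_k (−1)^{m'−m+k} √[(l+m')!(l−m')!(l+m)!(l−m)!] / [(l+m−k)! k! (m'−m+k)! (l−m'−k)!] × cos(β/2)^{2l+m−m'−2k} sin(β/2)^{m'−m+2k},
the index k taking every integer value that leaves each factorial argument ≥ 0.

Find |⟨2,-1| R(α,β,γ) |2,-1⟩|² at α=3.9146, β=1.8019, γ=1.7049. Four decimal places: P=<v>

First d^2_{-1,-1}(β=1.8019), then the phase factors e^{-i(-1)α} and e^{-i(-1)γ}:
With c≡cos(β/2)=0.620866 and s≡sin(β/2)=0.783917, N=[1·6·1·6]^{1/2}=6.000000
k∈{0,1} keeps every argument non-negative
  k=0: (−1)^0·6.0000/(6)·0.6209^4·0.7839^0 = +0.148590
  k=1: (−1)^1·6.0000/(2)·0.6209^2·0.7839^2 = -0.710651
d^2_{-1,-1}(1.8019) = +0.148590 -0.710651 = -0.562061
|D^2_{-1,-1}|² = |d^2_{-1,-1}(β)|² = (-0.562061)² = 0.315913 (the z-rotation phases have unit modulus)

P=0.3159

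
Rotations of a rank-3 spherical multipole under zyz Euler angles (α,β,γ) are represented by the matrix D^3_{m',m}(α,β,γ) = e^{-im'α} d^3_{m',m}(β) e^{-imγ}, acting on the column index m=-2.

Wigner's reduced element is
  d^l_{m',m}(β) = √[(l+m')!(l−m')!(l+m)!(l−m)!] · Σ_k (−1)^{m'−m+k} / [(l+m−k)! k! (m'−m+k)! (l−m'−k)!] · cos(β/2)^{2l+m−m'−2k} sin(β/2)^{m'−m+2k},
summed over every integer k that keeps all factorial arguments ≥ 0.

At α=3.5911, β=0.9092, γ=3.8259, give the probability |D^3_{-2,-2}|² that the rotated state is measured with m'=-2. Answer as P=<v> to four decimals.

First d^3_{-2,-2}(β=0.9092), then the phase factors e^{-i(-2)α} and e^{-i(-2)γ}:
Half-angle: c=0.898437, s=0.439103. N=√(1·120·1·120)=120.000000
The bounds max(0,m−m')=0 and min(l+m,l−m')=1 give 2 terms
  k=0: (−1)^0·120.0000/(120)·0.8984^6·0.4391^0 = +0.525926
  k=1: (−1)^1·120.0000/(24)·0.8984^4·0.4391^2 = -0.628135
d^3_{-2,-2}(0.9092) = +0.525926 -0.628135 = -0.102208
|D^3_{-2,-2}|² = |d^3_{-2,-2}(β)|² = (-0.102208)² = 0.010447 (the z-rotation phases have unit modulus)

P=0.0104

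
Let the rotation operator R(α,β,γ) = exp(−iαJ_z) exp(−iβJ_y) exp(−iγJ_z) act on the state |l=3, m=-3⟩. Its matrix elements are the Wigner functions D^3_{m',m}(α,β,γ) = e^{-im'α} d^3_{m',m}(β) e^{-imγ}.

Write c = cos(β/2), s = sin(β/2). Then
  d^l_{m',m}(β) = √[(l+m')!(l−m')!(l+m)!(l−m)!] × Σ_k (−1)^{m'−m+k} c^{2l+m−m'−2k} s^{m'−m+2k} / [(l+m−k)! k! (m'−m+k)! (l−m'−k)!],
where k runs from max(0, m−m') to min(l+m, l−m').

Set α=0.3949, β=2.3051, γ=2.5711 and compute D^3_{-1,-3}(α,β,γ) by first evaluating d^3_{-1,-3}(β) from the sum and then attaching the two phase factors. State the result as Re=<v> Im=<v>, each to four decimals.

Re=-0.0221 Im=0.0852

Split into d^3_{-1,-3}(β=2.3051) × two z-phases.
With c≡cos(β/2)=0.406159 and s≡sin(β/2)=0.913803, N=[2·24·1·720]^{1/2}=185.903201
k: max(0,(-3)−(-1))=0 … min(3+(-3),3−(-1))=0
  k=0: (−1)^2·185.9032/(48)·0.4062^4·0.9138^2 = +0.088010
d^3_{-1,-3}(2.3051) = +0.088010
D = (+0.923035+0.384716i)·(+0.088010)·(+0.140218+0.990121i) = -0.022134+0.085182i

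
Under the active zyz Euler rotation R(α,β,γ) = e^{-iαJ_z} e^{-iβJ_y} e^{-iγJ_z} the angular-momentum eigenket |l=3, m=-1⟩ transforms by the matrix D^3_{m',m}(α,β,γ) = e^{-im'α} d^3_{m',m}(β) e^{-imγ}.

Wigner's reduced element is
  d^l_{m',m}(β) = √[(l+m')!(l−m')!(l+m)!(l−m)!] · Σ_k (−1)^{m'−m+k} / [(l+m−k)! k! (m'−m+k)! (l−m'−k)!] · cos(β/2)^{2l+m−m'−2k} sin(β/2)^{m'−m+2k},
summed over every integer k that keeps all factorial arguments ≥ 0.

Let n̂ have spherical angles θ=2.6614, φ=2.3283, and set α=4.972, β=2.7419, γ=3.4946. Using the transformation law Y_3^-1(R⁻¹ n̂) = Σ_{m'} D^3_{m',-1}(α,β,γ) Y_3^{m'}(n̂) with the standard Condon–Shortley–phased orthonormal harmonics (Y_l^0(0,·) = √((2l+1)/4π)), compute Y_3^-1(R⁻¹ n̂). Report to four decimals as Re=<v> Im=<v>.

Re=-0.2266 Im=-0.1725

Need the full column D^3_{m',-1} for m'=−3..3 at α=4.972, β=2.7419, γ=3.4946.
cos(β/2)=0.198519, sin(β/2)=0.980097
d^3_{-3,-1}: single k=2 term ⇒ +0.005778;  D = +0.005230-0.002456i
d^3_{-2,-1}: k∈[1..2] ⇒ +0.000956 -0.046585 = -0.045629;  D = -0.029345-0.034941i
d^3_{-1,-1}: k∈[0..2] ⇒ +0.000061 -0.011935 +0.218188 = +0.206314;  D = -0.118633+0.168795i
d^3_{0,-1}: k∈[0..2] ⇒ -0.001047 +0.076546 -0.621924 = -0.546425;  D = +0.512731+0.188911i
d^3_{1,-1}: k∈[0..2] ⇒ +0.008951 -0.290917 +0.886369 = +0.604403;  D = +0.056367-0.601769i
d^3_{2,-1}: k∈[0..1] ⇒ -0.046585 +0.567737 = +0.521152;  D = +0.513970-0.086225i
d^3_{3,-1}: single k=0 term ⇒ +0.140840;  D = +0.058177+0.128262i
Y_3^{m'}(θ=2.6614,φ=2.3283) and Σ D·Y over m':
  (+0.0052-0.0025i)·(+0.0314-0.0266i)  (-0.0293-0.0349i)·(+0.0108-0.1931i)  (-0.1186+0.1688i)·(-0.3009-0.3181i)  (+0.5127+0.1889i)·(-0.3088+0.0000i)  (+0.0564-0.6018i)·(+0.3009-0.3181i)  (+0.5140-0.0862i)·(+0.0108+0.1931i)  (+0.0582+0.1283i)·(-0.0314-0.0266i)
Y_3^-1(R⁻¹ n̂) = -0.226619-0.172536i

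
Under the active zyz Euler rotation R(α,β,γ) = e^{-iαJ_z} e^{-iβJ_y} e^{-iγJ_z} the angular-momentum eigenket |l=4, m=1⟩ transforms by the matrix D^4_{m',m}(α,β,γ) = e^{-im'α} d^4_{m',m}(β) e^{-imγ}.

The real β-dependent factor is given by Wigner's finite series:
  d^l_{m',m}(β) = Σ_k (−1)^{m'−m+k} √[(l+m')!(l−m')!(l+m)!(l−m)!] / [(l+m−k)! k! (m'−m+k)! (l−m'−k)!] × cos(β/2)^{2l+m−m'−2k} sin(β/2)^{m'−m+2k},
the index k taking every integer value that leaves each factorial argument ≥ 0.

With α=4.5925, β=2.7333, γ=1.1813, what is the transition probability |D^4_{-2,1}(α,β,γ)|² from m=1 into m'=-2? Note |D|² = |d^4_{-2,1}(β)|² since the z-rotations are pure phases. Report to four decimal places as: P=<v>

P=0.3458

D^4_{-2,1}(4.5925,2.7333,1.1813) = e^{-i·-2·4.5925}·d^4_{-2,1}(2.7333)·e^{-i·1·1.1813}. Compute d first:
Half-angle: c=0.202731, s=0.979234. N=√(2·720·120·6)=1018.233765
The bounds max(0,m−m')=3 and min(l+m,l−m')=5 give 3 terms
  k=3: (−1)^0·1018.2338/(72)·0.2027^5·0.9792^3 = +0.004548
  k=4: (−1)^1·1018.2338/(48)·0.2027^3·0.9792^5 = -0.159148
  k=5: (−1)^2·1018.2338/(240)·0.2027^1·0.9792^7 = +0.742615
d^4_{-2,1}(2.7333) = +0.004548 -0.159148 +0.742615 = +0.588014
|D^4_{-2,1}|² = |d^4_{-2,1}(β)|² = (+0.588014)² = 0.345761 (the z-rotation phases have unit modulus)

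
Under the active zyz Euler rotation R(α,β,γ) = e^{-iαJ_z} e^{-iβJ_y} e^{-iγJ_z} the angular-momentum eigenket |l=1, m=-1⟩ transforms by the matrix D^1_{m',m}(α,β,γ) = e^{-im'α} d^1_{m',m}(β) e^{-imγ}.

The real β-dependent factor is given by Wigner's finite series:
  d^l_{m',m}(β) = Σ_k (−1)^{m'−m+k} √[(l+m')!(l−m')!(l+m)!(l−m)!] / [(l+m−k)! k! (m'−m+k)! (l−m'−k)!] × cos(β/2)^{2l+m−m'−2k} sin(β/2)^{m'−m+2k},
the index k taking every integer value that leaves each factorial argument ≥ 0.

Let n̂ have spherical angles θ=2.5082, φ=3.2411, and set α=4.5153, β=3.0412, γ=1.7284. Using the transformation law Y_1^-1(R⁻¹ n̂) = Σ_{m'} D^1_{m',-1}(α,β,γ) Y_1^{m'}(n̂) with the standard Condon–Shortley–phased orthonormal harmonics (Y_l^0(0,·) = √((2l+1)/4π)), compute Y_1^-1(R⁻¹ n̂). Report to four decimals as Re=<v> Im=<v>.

Re=-0.1882 Im=-0.0619

Need the full column D^1_{m',-1} for m'=−1..1 at α=4.5153, β=3.0412, γ=1.7284.
cos(β/2)=0.050175, sin(β/2)=0.998740
d^1_{-1,-1}: single k=0 term ⇒ +0.002518;  D = +0.002516-0.000099i
d^1_{0,-1}: single k=0 term ⇒ -0.070869;  D = +0.011123-0.069991i
d^1_{1,-1}: single k=0 term ⇒ +0.997482;  D = -0.935392-0.346428i
Y_1^{m'}(θ=2.5082,φ=3.2411) and Σ D·Y over m':
  (+0.0025-0.0001i)·(-0.2035+0.0203i)  (+0.0111-0.0700i)·(-0.3938+0.0000i)  (-0.9354-0.3464i)·(+0.2035+0.0203i)
Y_1^-1(R⁻¹ n̂) = -0.188187-0.061858i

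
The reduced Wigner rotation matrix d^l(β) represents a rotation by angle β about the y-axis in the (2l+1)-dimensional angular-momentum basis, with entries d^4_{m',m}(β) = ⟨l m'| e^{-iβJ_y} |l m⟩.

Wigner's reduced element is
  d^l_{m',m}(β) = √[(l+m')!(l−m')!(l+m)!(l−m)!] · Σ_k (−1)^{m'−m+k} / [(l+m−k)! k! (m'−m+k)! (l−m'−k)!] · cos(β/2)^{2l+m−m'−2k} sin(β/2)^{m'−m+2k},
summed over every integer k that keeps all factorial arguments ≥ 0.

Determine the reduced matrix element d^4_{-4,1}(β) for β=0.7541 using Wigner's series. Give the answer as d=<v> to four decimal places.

d=0.0407

d^4_{-4,1}(β=0.7541) via Wigner's sum:
Half-angle: c=0.929755, s=0.368179. N=√(1·40320·120·6)=5387.986637
The bounds max(0,m−m')=5 and min(l+m,l−m')=5 give 1 term
  k=5: (−1)^0·5387.9866/(720)·0.9298^3·0.3682^5 = +0.040691
d^4_{-4,1}(0.7541) = +0.040691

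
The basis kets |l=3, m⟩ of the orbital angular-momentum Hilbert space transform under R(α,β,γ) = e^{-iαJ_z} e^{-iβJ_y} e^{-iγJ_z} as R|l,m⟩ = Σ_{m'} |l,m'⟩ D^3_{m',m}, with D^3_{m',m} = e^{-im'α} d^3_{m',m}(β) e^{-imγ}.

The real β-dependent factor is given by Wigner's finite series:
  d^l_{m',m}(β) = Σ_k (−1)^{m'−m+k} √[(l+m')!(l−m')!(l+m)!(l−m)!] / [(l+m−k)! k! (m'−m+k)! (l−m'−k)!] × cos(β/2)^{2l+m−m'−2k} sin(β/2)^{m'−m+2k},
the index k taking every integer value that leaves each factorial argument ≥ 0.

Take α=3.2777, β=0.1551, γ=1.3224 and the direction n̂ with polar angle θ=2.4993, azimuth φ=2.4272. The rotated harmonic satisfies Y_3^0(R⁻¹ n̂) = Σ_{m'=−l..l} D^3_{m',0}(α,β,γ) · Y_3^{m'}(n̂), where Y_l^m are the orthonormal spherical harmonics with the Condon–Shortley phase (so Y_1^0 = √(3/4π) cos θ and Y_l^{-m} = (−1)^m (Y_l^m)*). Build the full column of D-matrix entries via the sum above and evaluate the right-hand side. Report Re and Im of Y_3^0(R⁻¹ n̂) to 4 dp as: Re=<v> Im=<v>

Re=0.0913 Im=0.0000

Need the full column D^3_{m',0} for m'=−3..3 at α=3.2777, β=0.1551, γ=1.3224.
cos(β/2)=0.996995, sin(β/2)=0.077472
d^3_{-3,0}: single k=3 term ⇒ +0.002061;  D = -0.001891-0.000818i
d^3_{-2,0}: k∈[2..3] ⇒ +0.032481 -0.000196 = +0.032285;  D = +0.031096+0.008680i
d^3_{-1,0}: k∈[1..3] ⇒ +0.264363 -0.004789 +0.000010 = +0.259584;  D = -0.257183-0.035222i
d^3_{0,0}: k∈[0..3] ⇒ +0.982102 -0.053371 +0.000322 -0.000000 = +0.929053;  D = +0.929053+0.000000i
d^3_{1,0}: k∈[0..2] ⇒ -0.264363 +0.004789 -0.000010 = -0.259584;  D = +0.257183-0.035222i
d^3_{2,0}: k∈[0..1] ⇒ +0.032481 -0.000196 = +0.032285;  D = +0.031096-0.008680i
d^3_{3,0}: single k=0 term ⇒ -0.002061;  D = +0.001891-0.000818i
Y_3^{m'}(θ=2.4993,φ=2.4272) and Σ D·Y over m':
  (-0.0019-0.0008i)·(+0.0486-0.0754i)  (+0.0311+0.0087i)·(-0.0416-0.2907i)  (-0.2572-0.0352i)·(-0.3226-0.2798i)  (+0.9291+0.0000i)·(-0.0615+0.0000i)  (+0.2572-0.0352i)·(+0.3226-0.2798i)  (+0.0311-0.0087i)·(-0.0416+0.2907i)  (+0.0019-0.0008i)·(-0.0486-0.0754i)
Y_3^0(R⁻¹ n̂) = +0.091259-0.000000i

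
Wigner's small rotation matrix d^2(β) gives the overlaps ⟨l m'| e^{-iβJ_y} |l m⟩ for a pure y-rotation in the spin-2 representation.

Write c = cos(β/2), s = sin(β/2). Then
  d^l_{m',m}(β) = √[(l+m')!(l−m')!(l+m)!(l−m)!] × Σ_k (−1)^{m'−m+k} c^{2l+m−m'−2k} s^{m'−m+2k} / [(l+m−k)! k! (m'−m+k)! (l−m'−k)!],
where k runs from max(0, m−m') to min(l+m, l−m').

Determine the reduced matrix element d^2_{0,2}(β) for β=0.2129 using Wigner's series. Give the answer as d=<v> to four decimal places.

d^2_{0,2}(β=0.2129) via Wigner's sum:
With c≡cos(β/2)=0.994340 and s≡sin(β/2)=0.106249, N=[2·2·24·1]^{1/2}=9.797959
k: max(0,(2)−(0))=2 … min(2+(2),2−(0))=2
  k=2: (−1)^0·9.7980/(4)·0.9943^2·0.1062^2 = +0.027340
d^2_{0,2}(0.2129) = +0.027340

d=0.0273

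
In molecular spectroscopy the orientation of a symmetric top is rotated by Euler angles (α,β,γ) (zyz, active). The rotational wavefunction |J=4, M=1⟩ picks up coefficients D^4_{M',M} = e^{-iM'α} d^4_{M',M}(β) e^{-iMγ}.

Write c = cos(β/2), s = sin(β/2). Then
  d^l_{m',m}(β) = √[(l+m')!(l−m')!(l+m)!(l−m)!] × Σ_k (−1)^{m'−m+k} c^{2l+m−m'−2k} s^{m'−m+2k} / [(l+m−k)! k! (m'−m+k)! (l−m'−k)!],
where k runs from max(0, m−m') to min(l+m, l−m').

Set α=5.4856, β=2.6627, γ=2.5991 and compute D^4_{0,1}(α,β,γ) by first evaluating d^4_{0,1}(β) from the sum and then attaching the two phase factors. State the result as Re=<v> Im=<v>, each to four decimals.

Split into d^4_{0,1}(β=2.6627) × two z-phases.
c=cos(2.6627/2)=0.237165, s=sin(2.6627/2)=0.971469; N=√[24·24·120·6]=643.987578
Admissible k: 1..4 (factorial args all ≥0)
  k=1: (−1)^0·643.9876/(144)·0.2372^7·0.9715^1 = +0.000183
  k=2: (−1)^1·643.9876/(24)·0.2372^5·0.9715^3 = -0.018459
  k=3: (−1)^2·643.9876/(24)·0.2372^3·0.9715^5 = +0.309715
  k=4: (−1)^3·643.9876/(144)·0.2372^1·0.9715^7 = -0.866102
d^4_{0,1}(2.6627) = +0.000183 -0.018459 +0.309715 -0.866102 = -0.574663
Phases: e^{-i·(0)·5.4856}=+1.000000+0.000000i, e^{-i·(1)·2.5991}=-0.856424-0.516272i ⇒ D=+0.492155+0.296682i

Re=0.4922 Im=0.2967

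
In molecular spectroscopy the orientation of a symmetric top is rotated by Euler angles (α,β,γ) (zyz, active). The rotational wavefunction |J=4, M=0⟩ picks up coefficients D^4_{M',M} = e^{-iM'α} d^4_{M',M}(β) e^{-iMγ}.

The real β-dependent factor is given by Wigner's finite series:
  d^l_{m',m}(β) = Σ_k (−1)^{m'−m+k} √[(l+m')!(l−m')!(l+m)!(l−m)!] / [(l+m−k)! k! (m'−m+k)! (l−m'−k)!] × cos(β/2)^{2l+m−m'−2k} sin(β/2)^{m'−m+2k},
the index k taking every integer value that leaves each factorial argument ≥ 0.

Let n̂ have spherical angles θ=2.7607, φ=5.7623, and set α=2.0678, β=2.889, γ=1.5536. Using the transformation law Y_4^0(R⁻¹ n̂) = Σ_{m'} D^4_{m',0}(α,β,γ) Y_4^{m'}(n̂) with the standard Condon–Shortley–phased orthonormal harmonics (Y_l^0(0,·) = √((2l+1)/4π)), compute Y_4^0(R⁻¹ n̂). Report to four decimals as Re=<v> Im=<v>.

Need the full column D^4_{m',0} for m'=−4..4 at α=2.0678, β=2.889, γ=1.5536.
cos(β/2)=0.125961, sin(β/2)=0.992035
d^4_{-4,0}: single k=4 term ⇒ +0.002040;  D = -0.000827+0.001865i
d^4_{-3,0}: k∈[3..4] ⇒ +0.000366 -0.022720 = -0.022354;  D = -0.022282+0.001782i
d^4_{-2,0}: k∈[2..4] ⇒ +0.000037 -0.006168 +0.143468 = +0.137337;  D = -0.074895-0.115119i
d^4_{-1,0}: k∈[1..4] ⇒ +0.000002 -0.000831 +0.051524 -0.532648 = -0.481952;  D = +0.229792-0.423643i
d^4_{0,0}: k∈[0..4] ⇒ +0.000000 -0.000063 +0.008777 -0.241966 +0.938030 = +0.704779;  D = +0.704779+0.000000i
d^4_{1,0}: k∈[0..3] ⇒ -0.000002 +0.000831 -0.051524 +0.532648 = +0.481952;  D = -0.229792-0.423643i
d^4_{2,0}: k∈[0..2] ⇒ +0.000037 -0.006168 +0.143468 = +0.137337;  D = -0.074895+0.115119i
d^4_{3,0}: k∈[0..1] ⇒ -0.000366 +0.022720 = +0.022354;  D = +0.022282+0.001782i
d^4_{4,0}: single k=0 term ⇒ +0.002040;  D = -0.000827-0.001865i
Y_4^{m'}(θ=2.7607,φ=5.7623) and Σ D·Y over m':
  (-0.0008+0.0019i)·(-0.0041+0.0074i)  (-0.0223+0.0018i)·(-0.0005-0.0597i)  (-0.0749-0.1151i)·(+0.1174+0.2009i)  (+0.2298-0.4236i)·(-0.4295-0.2464i)  (+0.7048+0.0000i)·(+0.3322+0.0000i)  (-0.2298-0.4236i)·(+0.4295-0.2464i)  (-0.0749+0.1151i)·(+0.1174-0.2009i)  (+0.0223+0.0018i)·(+0.0005-0.0597i)  (-0.0008-0.0019i)·(-0.0041-0.0074i)
Y_4^0(R⁻¹ n̂) = -0.143127+0.000000i

Re=-0.1431 Im=0.0000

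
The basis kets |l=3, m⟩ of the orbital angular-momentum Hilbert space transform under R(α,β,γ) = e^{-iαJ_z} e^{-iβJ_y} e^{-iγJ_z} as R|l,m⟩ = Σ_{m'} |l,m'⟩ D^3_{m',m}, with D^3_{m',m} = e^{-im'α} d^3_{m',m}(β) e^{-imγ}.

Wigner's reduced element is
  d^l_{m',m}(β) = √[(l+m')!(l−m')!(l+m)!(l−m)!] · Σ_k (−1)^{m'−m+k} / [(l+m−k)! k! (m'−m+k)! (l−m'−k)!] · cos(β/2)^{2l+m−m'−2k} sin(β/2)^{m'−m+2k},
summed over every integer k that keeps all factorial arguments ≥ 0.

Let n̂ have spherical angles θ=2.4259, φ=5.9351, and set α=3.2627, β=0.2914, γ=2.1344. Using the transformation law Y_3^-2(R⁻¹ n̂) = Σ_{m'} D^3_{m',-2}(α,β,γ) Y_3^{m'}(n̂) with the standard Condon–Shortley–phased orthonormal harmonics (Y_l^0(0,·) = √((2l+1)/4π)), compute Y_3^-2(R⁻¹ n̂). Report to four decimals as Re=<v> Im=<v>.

Need the full column D^3_{m',-2} for m'=−3..3 at α=3.2627, β=0.2914, γ=2.1344.
cos(β/2)=0.989405, sin(β/2)=0.145185
d^3_{-3,-2}: single k=1 term ⇒ +0.337184;  D = +0.027036+0.336098i
d^3_{-2,-2}: k∈[0..1] ⇒ +0.938087 -0.100997 = +0.837090;  D = -0.167431-0.820175i
d^3_{-1,-2}: k∈[0..1] ⇒ -0.435303 +0.018746 = -0.416556;  D = -0.132016-0.395084i
d^3_{0,-2}: k∈[0..1] ⇒ +0.110637 -0.002382 = +0.108255;  D = -0.046461-0.097777i
d^3_{1,-2}: k∈[0..1] ⇒ -0.018746 +0.000202 = -0.018545;  D = -0.009924-0.015666i
d^3_{2,-2}: k∈[0..1] ⇒ +0.002175 -0.000009 = +0.002165;  D = -0.001371-0.001676i
d^3_{3,-2}: single k=0 term ⇒ -0.000156;  D = -0.000113-0.000108i
Y_3^{m'}(θ=2.4259,φ=5.9351) and Σ D·Y over m':
  (+0.0270+0.3361i)·(+0.0592+0.1019i)  (-0.1674-0.8202i)·(-0.2548-0.2129i)  (-0.1320-0.3951i)·(+0.3683+0.1336i)  (-0.0465-0.0978i)·(+0.0430+0.0000i)  (-0.0099-0.0157i)·(-0.3683+0.1336i)  (-0.0014-0.0017i)·(-0.2548+0.2129i)  (-0.0001-0.0001i)·(-0.0592+0.1019i)
Y_3^-2(R⁻¹ n̂) = -0.155972+0.104507i

Re=-0.1560 Im=0.1045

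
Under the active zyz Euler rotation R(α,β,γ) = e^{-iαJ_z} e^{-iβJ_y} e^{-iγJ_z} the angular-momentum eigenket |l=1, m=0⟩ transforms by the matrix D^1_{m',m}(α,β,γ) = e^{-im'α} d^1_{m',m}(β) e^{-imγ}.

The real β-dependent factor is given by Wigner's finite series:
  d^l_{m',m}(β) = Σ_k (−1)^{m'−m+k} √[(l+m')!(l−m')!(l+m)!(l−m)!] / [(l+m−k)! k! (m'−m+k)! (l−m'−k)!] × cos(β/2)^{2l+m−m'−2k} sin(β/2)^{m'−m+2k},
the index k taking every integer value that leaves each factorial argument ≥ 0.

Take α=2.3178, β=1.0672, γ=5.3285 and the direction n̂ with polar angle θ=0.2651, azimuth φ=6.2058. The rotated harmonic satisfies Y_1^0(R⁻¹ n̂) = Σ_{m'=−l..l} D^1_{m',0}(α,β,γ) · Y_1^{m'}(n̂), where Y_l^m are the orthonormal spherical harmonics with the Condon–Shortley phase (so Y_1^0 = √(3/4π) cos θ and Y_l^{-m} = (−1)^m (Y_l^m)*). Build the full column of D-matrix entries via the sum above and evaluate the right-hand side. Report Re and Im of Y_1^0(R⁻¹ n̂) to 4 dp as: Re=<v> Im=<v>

Re=0.1452 Im=0.0000

Need the full column D^1_{m',0} for m'=−1..1 at α=2.3178, β=1.0672, γ=5.3285.
cos(β/2)=0.860982, sin(β/2)=0.508636
d^1_{-1,0}: single k=1 term ⇒ +0.619321;  D = -0.420794+0.454413i
d^1_{0,0}: k∈[0..1] ⇒ +0.741289 -0.258711 = +0.482579;  D = +0.482579+0.000000i
d^1_{1,0}: single k=0 term ⇒ -0.619321;  D = +0.420794+0.454413i
Y_1^{m'}(θ=0.2651,φ=6.2058) and Σ D·Y over m':
  (-0.4208+0.4544i)·(+0.0903+0.0070i)  (+0.4826+0.0000i)·(+0.4715+0.0000i)  (+0.4208+0.4544i)·(-0.0903+0.0070i)
Y_1^0(R⁻¹ n̂) = +0.145238+0.000000i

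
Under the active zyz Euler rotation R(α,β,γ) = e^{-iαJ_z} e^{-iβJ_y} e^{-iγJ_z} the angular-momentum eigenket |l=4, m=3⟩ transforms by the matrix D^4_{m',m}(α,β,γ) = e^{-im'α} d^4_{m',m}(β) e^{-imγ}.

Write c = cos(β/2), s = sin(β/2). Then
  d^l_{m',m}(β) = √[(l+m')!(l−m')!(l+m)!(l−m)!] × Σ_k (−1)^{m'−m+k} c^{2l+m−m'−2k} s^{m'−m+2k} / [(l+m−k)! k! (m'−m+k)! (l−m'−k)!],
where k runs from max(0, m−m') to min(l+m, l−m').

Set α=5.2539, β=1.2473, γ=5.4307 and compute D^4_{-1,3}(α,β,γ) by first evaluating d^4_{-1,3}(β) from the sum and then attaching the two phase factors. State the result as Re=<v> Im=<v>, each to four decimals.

Re=0.0196 Im=0.4602

Split into d^4_{-1,3}(β=1.2473) × two z-phases.
Half-angle: c=0.811752, s=0.584002. N=√(6·120·5040·1)=1904.940944
k∈{4,5} keeps every argument non-negative
  k=4: (−1)^0·1904.9409/(144)·0.8118^4·0.5840^4 = +0.668144
  k=5: (−1)^1·1904.9409/(240)·0.8118^2·0.5840^6 = -0.207493
d^4_{-1,3}(1.2473) = +0.668144 -0.207493 = +0.460651
Attach z-rotation phases: D = e^{-i(-1)(5.2539)}·(+0.460651)·e^{-i(3)(5.4307)} = +0.019630+0.460233i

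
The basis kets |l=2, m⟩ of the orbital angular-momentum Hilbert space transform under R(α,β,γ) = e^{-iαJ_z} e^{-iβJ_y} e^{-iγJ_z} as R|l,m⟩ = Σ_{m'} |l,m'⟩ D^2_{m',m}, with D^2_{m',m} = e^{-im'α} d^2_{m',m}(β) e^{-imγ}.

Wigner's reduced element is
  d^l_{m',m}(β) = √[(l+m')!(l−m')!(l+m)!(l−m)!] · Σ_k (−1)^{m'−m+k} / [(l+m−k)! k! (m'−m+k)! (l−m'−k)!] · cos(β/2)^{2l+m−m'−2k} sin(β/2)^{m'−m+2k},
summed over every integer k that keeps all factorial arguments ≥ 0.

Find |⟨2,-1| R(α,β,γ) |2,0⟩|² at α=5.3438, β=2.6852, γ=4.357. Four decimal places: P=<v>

D^2_{-1,0}(5.3438,2.6852,4.357) = e^{-i·-1·5.3438}·d^2_{-1,0}(2.6852)·e^{-i·0·4.357}. Compute d first:
c=cos(2.6852/2)=0.226221, s=sin(2.6852/2)=0.974076; N=√[1·6·2·2]=4.898979
Admissible k: 1..2 (factorial args all ≥0)
  k=1: (−1)^0·4.8990/(2)·0.2262^3·0.9741^1 = +0.027623
  k=2: (−1)^1·4.8990/(2)·0.2262^1·0.9741^3 = -0.512138
d^2_{-1,0}(2.6852) = +0.027623 -0.512138 = -0.484515
|D^2_{-1,0}|² = |d^2_{-1,0}(β)|² = (-0.484515)² = 0.234755 (the z-rotation phases have unit modulus)

P=0.2348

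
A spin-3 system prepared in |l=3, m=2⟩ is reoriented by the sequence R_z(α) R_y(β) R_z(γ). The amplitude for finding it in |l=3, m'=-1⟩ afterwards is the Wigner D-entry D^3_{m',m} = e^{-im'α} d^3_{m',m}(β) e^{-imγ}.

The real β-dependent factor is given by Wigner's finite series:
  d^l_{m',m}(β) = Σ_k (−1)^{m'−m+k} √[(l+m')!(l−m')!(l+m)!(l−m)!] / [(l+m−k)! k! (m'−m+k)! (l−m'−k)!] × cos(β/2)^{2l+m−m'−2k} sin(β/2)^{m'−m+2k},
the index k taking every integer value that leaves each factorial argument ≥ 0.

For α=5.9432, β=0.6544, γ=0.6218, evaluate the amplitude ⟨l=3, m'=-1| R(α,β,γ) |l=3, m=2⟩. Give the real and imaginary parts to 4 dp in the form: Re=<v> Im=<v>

Re=-0.0021 Im=-0.1680

First d^3_{-1,2}(β=0.6544), then the phase factors e^{-i(-1)α} and e^{-i(2)γ}:
Half-angle: c=0.946946, s=0.321393. N=√(2·24·120·1)=75.894664
k: max(0,(2)−(-1))=3 … min(3+(2),3−(-1))=4
  k=3: (−1)^0·75.8947/(12)·0.9469^3·0.3214^3 = +0.178285
  k=4: (−1)^1·75.8947/(24)·0.9469^1·0.3214^5 = -0.010268
d^3_{-1,2}(0.6544) = +0.178285 -0.010268 = +0.168016
Phases: e^{-i·(-1)·5.9432}=+0.942760-0.333473i, e^{-i·(2)·0.6218}=+0.321389-0.946947i ⇒ D=-0.002149-0.168003i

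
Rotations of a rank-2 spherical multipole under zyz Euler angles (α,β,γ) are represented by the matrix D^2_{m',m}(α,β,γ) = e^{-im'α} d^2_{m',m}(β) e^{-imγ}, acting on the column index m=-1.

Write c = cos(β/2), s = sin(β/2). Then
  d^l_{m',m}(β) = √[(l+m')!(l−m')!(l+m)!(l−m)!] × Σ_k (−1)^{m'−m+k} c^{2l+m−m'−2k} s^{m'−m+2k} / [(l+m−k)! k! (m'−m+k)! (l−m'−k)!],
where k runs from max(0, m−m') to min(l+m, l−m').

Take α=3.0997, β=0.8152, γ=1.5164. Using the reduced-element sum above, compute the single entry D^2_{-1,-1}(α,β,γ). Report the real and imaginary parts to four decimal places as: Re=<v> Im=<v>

Re=-0.0301 Im=-0.3116

D^2_{-1,-1}(3.0997,0.8152,1.5164) = e^{-i·-1·3.0997}·d^2_{-1,-1}(0.8152)·e^{-i·-1·1.5164}. Compute d first:
Half-angle: c=0.918075, s=0.396407. N=√(1·6·1·6)=6.000000
k: max(0,(-1)−(-1))=0 … min(2+(-1),2−(-1))=1
  k=0: (−1)^0·6.0000/(6)·0.9181^4·0.3964^0 = +0.710415
  k=1: (−1)^1·6.0000/(2)·0.9181^2·0.3964^2 = -0.397338
d^2_{-1,-1}(0.8152) = +0.710415 -0.397338 = +0.313077
Attach z-rotation phases: D = e^{-i(-1)(3.0997)}·(+0.313077)·e^{-i(-1)(1.5164)} = -0.030099-0.311627i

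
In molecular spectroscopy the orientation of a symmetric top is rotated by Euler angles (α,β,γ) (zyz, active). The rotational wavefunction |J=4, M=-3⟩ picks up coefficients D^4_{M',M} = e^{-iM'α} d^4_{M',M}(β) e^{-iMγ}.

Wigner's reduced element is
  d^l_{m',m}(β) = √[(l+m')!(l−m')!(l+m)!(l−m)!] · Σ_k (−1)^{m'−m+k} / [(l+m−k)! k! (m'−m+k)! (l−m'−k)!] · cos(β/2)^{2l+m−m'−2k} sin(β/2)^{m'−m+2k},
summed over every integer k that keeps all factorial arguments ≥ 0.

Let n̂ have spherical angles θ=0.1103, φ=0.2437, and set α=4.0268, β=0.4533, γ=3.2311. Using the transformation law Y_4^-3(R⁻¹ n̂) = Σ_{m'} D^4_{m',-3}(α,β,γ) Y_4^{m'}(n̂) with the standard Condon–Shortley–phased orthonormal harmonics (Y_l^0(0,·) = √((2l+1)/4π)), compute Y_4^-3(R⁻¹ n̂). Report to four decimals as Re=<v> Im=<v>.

Need the full column D^4_{m',-3} for m'=−4..4 at α=4.0268, β=0.4533, γ=3.2311.
cos(β/2)=0.974425, sin(β/2)=0.224714
d^4_{-4,-3}: single k=1 term ⇒ +0.530168;  D = +0.416294+0.328295i
d^4_{-3,-3}: k∈[0..1] ⇒ +0.812805 -0.302587 = +0.510218;  D = -0.498203+0.110074i
d^4_{-2,-3}: k∈[0..1] ⇒ -0.701347 +0.111897 = -0.589450;  D = -0.265976+0.526030i
d^4_{-1,-3}: k∈[0..1] ⇒ +0.343101 -0.030411 = +0.312690;  D = +0.126664+0.285886i
d^4_{0,-3}: k∈[0..1] ⇒ -0.117950 +0.006273 = -0.111677;  D = +0.107675+0.029629i
d^4_{1,-3}: k∈[0..1] ⇒ +0.030411 -0.000970 = +0.029441;  D = +0.024018-0.017027i
d^4_{2,-3}: k∈[0..1] ⇒ -0.005951 +0.000105 = -0.005845;  D = +0.000402-0.005832i
d^4_{3,-3}: k∈[0..1] ⇒ +0.000856 -0.000007 = +0.000849;  D = -0.000619-0.000582i
d^4_{4,-3}: single k=0 term ⇒ -0.000080;  D = -0.000079+0.000010i
Y_4^{m'}(θ=0.1103,φ=0.2437) and Σ D·Y over m':
  (+0.4163+0.3283i)·(+0.0000-0.0001i)  (-0.4982+0.1101i)·(+0.0012-0.0011i)  (-0.2660+0.5260i)·(+0.0212-0.0112i)  (+0.1267+0.2859i)·(+0.1967-0.0489i)  (+0.1077+0.0296i)·(+0.7956+0.0000i)  (+0.0240-0.0170i)·(-0.1967-0.0489i)  (+0.0004-0.0058i)·(+0.0212+0.0112i)  (-0.0006-0.0006i)·(-0.0012-0.0011i)  (-0.0001+0.0000i)·(+0.0000+0.0001i)
Y_4^-3(R⁻¹ n̂) = +0.118880+0.090464i

Re=0.1189 Im=0.0905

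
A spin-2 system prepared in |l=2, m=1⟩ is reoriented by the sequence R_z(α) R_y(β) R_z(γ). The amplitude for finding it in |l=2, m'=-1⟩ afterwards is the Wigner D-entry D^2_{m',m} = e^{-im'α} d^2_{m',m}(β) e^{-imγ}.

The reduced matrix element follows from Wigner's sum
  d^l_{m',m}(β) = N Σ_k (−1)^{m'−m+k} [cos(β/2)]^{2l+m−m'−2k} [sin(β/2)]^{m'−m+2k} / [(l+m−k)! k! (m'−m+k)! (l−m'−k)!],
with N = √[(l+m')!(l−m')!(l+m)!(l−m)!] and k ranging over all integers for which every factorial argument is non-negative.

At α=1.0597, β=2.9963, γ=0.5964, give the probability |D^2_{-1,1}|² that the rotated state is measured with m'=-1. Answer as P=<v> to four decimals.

P=0.9482

D^2_{-1,1}(1.0597,2.9963,0.5964) = e^{-i·-1·1.0597}·d^2_{-1,1}(2.9963)·e^{-i·1·0.5964}. Compute d first:
c=cos(2.9963/2)=0.072582, s=sin(2.9963/2)=0.997362; N=√[1·6·6·1]=6.000000
Admissible k: 2..3 (factorial args all ≥0)
  k=2: (−1)^0·6.0000/(2)·0.0726^2·0.9974^2 = +0.015721
  k=3: (−1)^1·6.0000/(6)·0.0726^0·0.9974^4 = -0.989491
d^2_{-1,1}(2.9963) = +0.015721 -0.989491 = -0.973770
|D^2_{-1,1}|² = |d^2_{-1,1}(β)|² = (-0.973770)² = 0.948228 (the z-rotation phases have unit modulus)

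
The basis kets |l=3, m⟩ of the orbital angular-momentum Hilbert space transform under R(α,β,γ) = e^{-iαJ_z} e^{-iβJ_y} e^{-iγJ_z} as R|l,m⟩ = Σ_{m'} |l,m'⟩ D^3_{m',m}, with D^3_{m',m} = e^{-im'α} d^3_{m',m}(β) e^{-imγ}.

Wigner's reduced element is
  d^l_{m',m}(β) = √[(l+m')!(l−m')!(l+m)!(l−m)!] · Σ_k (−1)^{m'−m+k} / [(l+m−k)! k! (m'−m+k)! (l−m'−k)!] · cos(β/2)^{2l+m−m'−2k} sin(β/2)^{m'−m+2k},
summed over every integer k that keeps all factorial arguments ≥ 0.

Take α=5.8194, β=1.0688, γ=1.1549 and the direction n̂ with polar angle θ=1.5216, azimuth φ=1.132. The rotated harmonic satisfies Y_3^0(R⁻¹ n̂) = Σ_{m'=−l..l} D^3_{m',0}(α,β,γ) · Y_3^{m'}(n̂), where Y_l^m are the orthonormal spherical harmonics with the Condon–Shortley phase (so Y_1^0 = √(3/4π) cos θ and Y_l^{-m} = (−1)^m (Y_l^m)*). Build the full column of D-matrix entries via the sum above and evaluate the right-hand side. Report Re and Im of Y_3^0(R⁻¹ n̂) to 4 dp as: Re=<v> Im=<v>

Re=-0.0020 Im=0.0000

Need the full column D^3_{m',0} for m'=−3..3 at α=5.8194, β=1.0688, γ=1.1549.
cos(β/2)=0.860574, sin(β/2)=0.509325
d^3_{-3,0}: single k=3 term ⇒ +0.376586;  D = +0.067213-0.370540i
d^3_{-2,0}: k∈[2..3] ⇒ +0.779299 -0.272971 = +0.506327;  D = +0.303685-0.405146i
d^3_{-1,0}: k∈[1..3] ⇒ +0.832775 -0.875108 +0.102177 = +0.059844;  D = +0.053522-0.026770i
d^3_{0,0}: k∈[0..3] ⇒ +0.406191 -1.280518 +0.448537 -0.017457 = -0.443247;  D = -0.443247+0.000000i
d^3_{1,0}: k∈[0..2] ⇒ -0.832775 +0.875108 -0.102177 = -0.059844;  D = -0.053522-0.026770i
d^3_{2,0}: k∈[0..1] ⇒ +0.779299 -0.272971 = +0.506327;  D = +0.303685+0.405146i
d^3_{3,0}: single k=0 term ⇒ -0.376586;  D = -0.067213-0.370540i
Y_3^{m'}(θ=1.5216,φ=1.132) and Σ D·Y over m':
  (+0.0672-0.3705i)·(-0.4023+0.1046i)  (+0.3037-0.4051i)·(-0.0320-0.0386i)  (+0.0535-0.0268i)·(-0.1355+0.2887i)  (-0.4432+0.0000i)·(-0.0548+0.0000i)  (-0.0535-0.0268i)·(+0.1355+0.2887i)  (+0.3037+0.4051i)·(-0.0320+0.0386i)  (-0.0672-0.3705i)·(+0.4023+0.1046i)
Y_3^0(R⁻¹ n̂) = -0.001999+0.000000i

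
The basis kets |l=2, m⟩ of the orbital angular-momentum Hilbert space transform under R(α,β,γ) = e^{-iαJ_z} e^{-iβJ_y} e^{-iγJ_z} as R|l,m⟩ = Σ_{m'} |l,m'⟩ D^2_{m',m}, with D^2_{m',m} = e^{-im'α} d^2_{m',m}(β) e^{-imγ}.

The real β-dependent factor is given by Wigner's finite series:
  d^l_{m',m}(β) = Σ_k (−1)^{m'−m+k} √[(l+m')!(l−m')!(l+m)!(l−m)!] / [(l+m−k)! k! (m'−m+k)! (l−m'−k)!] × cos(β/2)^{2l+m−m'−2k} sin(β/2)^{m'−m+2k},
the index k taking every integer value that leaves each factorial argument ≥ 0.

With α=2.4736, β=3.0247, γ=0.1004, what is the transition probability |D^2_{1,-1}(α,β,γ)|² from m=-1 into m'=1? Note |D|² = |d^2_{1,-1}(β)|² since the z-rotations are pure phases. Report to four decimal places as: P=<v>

D^2_{1,-1}(2.4736,3.0247,0.1004) = e^{-i·1·2.4736}·d^2_{1,-1}(3.0247)·e^{-i·-1·0.1004}. Compute d first:
c=cos(3.0247/2)=0.058413, s=sin(3.0247/2)=0.998292; N=√[6·1·1·6]=6.000000
The bounds max(0,m−m')=0 and min(l+m,l−m')=1 give 2 terms
  k=0: (−1)^2·6.0000/(2)·0.0584^2·0.9983^2 = +0.010201
  k=1: (−1)^3·6.0000/(6)·0.0584^0·0.9983^4 = -0.993187
d^2_{1,-1}(3.0247) = +0.010201 -0.993187 = -0.982986
|D^2_{1,-1}|² = |d^2_{1,-1}(β)|² = (-0.982986)² = 0.966262 (the z-rotation phases have unit modulus)

P=0.9663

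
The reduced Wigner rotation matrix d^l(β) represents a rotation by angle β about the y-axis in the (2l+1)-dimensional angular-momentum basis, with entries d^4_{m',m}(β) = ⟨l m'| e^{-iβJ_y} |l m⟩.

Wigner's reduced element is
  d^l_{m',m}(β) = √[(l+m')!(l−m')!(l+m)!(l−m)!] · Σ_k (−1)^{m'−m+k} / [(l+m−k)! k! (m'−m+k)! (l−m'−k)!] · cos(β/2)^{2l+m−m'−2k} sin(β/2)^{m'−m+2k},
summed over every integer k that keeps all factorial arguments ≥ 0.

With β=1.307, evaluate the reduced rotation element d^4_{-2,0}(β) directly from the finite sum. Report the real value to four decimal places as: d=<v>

d=-0.1931

d^4_{-2,0}(β=1.307) via Wigner's sum:
c=cos(1.307/2)=0.793961, s=sin(1.307/2)=0.607969; N=√[2·720·24·24]=910.735966
The bounds max(0,m−m')=2 and min(l+m,l−m')=4 give 3 terms
  k=2: (−1)^0·910.7360/(96)·0.7940^6·0.6080^2 = +0.878372
  k=3: (−1)^1·910.7360/(36)·0.7940^4·0.6080^4 = -1.373447
  k=4: (−1)^2·910.7360/(96)·0.7940^2·0.6080^6 = +0.302001
d^4_{-2,0}(1.307) = +0.878372 -1.373447 +0.302001 = -0.193074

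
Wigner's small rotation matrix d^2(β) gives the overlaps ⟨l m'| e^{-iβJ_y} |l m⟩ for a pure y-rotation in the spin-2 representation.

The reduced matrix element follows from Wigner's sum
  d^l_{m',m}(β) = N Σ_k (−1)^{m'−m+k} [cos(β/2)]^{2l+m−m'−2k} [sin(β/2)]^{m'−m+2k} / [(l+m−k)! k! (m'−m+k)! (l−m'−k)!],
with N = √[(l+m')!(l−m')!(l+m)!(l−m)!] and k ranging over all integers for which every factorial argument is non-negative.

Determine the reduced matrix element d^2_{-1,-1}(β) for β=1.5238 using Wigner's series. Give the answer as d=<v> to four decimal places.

d=-0.4743

d^2_{-1,-1}(β=1.5238) via Wigner's sum:
With c≡cos(β/2)=0.723526 and s≡sin(β/2)=0.690297, N=[1·6·1·6]^{1/2}=6.000000
The bounds max(0,m−m')=0 and min(l+m,l−m')=1 give 2 terms
  k=0: (−1)^0·6.0000/(6)·0.7235^4·0.6903^0 = +0.274041
  k=1: (−1)^1·6.0000/(2)·0.7235^2·0.6903^2 = -0.748345
d^2_{-1,-1}(1.5238) = +0.274041 -0.748345 = -0.474303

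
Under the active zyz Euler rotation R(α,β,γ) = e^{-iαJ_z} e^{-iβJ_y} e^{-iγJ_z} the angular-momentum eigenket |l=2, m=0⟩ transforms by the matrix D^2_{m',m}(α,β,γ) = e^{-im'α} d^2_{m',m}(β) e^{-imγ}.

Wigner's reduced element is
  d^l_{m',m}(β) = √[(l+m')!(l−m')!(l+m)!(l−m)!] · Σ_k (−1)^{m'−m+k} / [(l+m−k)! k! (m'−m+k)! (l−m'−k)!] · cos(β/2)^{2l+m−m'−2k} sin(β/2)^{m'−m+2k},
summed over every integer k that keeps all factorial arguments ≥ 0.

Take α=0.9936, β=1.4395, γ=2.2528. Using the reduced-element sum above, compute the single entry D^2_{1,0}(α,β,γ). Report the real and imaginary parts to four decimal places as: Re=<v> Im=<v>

First d^2_{1,0}(β=1.4395), then the phase factors e^{-i(1)α} and e^{-i(0)γ}:
With c≡cos(β/2)=0.751971 and s≡sin(β/2)=0.659197, N=[6·1·2·2]^{1/2}=4.898979
The bounds max(0,m−m')=0 and min(l+m,l−m')=1 give 2 terms
  k=0: (−1)^1·4.8990/(2)·0.7520^3·0.6592^1 = -0.686583
  k=1: (−1)^2·4.8990/(2)·0.7520^1·0.6592^3 = +0.527620
d^2_{1,0}(1.4395) = -0.686583 +0.527620 = -0.158963
D = (+0.545677-0.837996i)·(-0.158963)·(+1.000000+0.000000i) = -0.086742+0.133210i

Re=-0.0867 Im=0.1332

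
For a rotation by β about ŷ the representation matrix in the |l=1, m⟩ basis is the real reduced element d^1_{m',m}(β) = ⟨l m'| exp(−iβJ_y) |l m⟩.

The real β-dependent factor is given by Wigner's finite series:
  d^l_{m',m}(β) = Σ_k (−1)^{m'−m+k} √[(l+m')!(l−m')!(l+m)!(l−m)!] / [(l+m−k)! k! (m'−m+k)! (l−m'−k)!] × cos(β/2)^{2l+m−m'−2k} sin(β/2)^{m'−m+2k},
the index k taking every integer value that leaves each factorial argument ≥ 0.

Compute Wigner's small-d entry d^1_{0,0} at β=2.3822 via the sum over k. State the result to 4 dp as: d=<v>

d^1_{0,0}(β=2.3822) via Wigner's sum:
Half-angle: c=0.370638, s=0.928777. N=√(1·1·1·1)=1.000000
k: max(0,(0)−(0))=0 … min(1+(0),1−(0))=1
  k=0: (−1)^0·1.0000/(1)·0.3706^2·0.9288^0 = +0.137373
  k=1: (−1)^1·1.0000/(1)·0.3706^0·0.9288^2 = -0.862627
d^1_{0,0}(2.3822) = +0.137373 -0.862627 = -0.725254

d=-0.7253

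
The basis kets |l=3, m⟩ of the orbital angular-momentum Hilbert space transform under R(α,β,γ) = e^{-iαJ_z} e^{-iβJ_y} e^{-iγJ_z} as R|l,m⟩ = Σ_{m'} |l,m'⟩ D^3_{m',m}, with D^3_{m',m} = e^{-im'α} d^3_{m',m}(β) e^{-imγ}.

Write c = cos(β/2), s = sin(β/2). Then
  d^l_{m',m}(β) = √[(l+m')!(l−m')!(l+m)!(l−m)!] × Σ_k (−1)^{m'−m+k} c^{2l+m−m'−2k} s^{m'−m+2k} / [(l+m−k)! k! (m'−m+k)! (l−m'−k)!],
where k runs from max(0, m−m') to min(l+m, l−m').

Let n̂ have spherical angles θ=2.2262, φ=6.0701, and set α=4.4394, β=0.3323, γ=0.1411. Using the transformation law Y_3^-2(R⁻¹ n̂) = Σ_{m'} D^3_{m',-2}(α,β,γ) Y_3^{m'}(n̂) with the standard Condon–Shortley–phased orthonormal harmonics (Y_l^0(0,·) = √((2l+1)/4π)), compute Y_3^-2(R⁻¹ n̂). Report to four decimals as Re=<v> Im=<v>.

Re=0.3089 Im=0.2430

Need the full column D^3_{m',-2} for m'=−3..3 at α=4.4394, β=0.3323, γ=0.1411.
cos(β/2)=0.986229, sin(β/2)=0.165387
d^3_{-3,-2}: single k=1 term ⇒ +0.377976;  D = +0.193282+0.324820i
d^3_{-2,-2}: k∈[0..1] ⇒ +0.920166 -0.129384 = +0.790782;  D = -0.763430+0.206180i
d^3_{-1,-2}: k∈[0..1] ⇒ -0.487965 +0.027445 = -0.460520;  D = -0.004242+0.460501i
d^3_{0,-2}: k∈[0..1] ⇒ +0.141733 -0.003986 = +0.137748;  D = +0.132299+0.038358i
d^3_{1,-2}: k∈[0..1] ⇒ -0.027445 +0.000386 = -0.027059;  D = +0.014263-0.022995i
d^3_{2,-2}: k∈[0..1] ⇒ +0.003639 -0.000020 = +0.003618;  D = -0.002447-0.002665i
d^3_{3,-2}: single k=0 term ⇒ -0.000299;  D = -0.000267+0.000135i
Y_3^{m'}(θ=2.2262,φ=6.0701) and Σ D·Y over m':
  (+0.1933+0.3248i)·(+0.1669+0.1240i)  (-0.7634+0.2062i)·(-0.3565-0.1618i)  (-0.0042+0.4605i)·(+0.2147+0.0465i)  (+0.1323+0.0384i)·(+0.2599+0.0000i)  (+0.0143-0.0230i)·(-0.2147+0.0465i)  (-0.0024-0.0027i)·(-0.3565+0.1618i)  (-0.0003+0.0001i)·(-0.1669+0.1240i)
Y_3^-2(R⁻¹ n̂) = +0.308897+0.242962i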